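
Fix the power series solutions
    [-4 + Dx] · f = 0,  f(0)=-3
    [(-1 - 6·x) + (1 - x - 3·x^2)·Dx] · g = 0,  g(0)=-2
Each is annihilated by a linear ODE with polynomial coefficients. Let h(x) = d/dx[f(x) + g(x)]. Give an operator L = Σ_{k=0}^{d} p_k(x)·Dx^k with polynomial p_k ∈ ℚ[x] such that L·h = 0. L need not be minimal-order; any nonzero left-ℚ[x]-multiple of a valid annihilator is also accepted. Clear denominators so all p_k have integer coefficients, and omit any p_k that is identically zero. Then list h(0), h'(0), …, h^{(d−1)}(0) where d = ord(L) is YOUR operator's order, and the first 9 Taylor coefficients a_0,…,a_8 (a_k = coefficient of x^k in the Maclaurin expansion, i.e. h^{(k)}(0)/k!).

f: a_k = -3, -12, -24, -32, -32, -128/5, -256/15, -1024/105, -512/105, …
g: a_k = -2, -2, -8, -14, -38, -80, -194, -434, -1016, …
f+g: L₀ = lclm(L_f,L_g), ord ≤ 1+1.
Differentiate: ansatz ord ≤ ord L₀ ⇒ L.
L = (20 + 496·x + 552·x^2 + 2160·x^3 + 1296·x^4) + (-13 - 112·x - 298·x^2 - 516·x^3 + 360·x^4 + 432·x^5)·Dx + (2 - 3·x + 40·x^2 - 6·x^3 - 171·x^4 - 108·x^5)·Dx^2  (order 2).
h: a_k = -14, -64, -138, -280, -528, -6332/5, -46594/15, -857536/105, -2192558/105, …
ICs: h(0) = -14, h′(0) = -64.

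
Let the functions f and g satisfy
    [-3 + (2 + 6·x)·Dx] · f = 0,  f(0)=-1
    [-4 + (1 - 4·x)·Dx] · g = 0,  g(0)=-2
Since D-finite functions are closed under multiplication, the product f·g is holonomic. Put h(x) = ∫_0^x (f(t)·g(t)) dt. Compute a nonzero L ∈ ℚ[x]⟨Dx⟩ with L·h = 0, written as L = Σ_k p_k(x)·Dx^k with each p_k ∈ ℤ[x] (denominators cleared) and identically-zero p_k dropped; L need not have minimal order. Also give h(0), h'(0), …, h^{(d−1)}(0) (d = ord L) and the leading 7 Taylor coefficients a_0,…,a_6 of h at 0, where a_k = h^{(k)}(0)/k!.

f: a_k = -1, -3/2, 9/8, -27/16, 405/128, -1701/256, 15309/1024, …
g: a_k = -2, -8, -32, -128, -512, -2048, -8192, …
Product ⇒ symmetric product L₀, ord ≤ 1.
Integrate: L := L₀·Dx.
L = (11 + 12·x)·Dx + (-2 + 2·x + 24·x^2)·Dx^2  (order 2).
h: a_k = 0, 2, 11/2, 167/12, 1363/32, 43211/320, 347389/768, …
ICs: h(0) = 0, h′(0) = 2.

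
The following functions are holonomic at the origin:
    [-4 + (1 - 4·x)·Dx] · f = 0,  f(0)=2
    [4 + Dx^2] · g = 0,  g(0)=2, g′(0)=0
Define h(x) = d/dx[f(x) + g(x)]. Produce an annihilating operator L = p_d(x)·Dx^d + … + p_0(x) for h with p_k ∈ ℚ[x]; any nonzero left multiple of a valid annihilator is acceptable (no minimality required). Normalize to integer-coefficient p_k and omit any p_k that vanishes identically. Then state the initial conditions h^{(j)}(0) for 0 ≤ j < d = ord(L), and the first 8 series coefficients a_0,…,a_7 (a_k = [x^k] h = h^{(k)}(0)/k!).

f: a_k = 2, 8, 32, 128, 512, 2048, 8192, 32768, …
g: a_k = 2, 0, -4, 0, 4/3, 0, -8/45, 0, …
Weyl lclm of L_f,L_g ⇒ L₀ (ord ≤ 3).
Derive L from L₀ (diff closure).
L = (1568 - 256·x + 512·x^2) + (-100 + 432·x - 192·x^2 + 256·x^3)·Dx + (392 - 64·x + 128·x^2)·Dx^2 + (-25 + 108·x - 48·x^2 + 64·x^3)·Dx^3  (order 3).
h: a_k = 8, 56, 384, 6160/3, 10240, 737264/15, 229376, 330301472/315, …
ICs: h(0) = 8, h′(0) = 56, h′′(0) = 768.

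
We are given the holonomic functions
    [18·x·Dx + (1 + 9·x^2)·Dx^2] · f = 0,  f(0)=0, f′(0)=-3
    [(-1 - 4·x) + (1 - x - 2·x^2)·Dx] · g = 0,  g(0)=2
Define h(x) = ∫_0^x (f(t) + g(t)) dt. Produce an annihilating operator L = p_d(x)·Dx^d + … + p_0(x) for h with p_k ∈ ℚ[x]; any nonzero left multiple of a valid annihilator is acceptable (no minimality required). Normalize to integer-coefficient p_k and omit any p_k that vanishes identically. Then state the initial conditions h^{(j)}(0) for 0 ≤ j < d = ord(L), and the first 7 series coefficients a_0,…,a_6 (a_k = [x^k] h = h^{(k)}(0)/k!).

L = (18 - 72·x - 918·x^2 - 1872·x^3 - 4608·x^4 - 1296·x^6)·Dx^2 + (-8 - 30·x - 278·x^3 - 1788·x^4 - 3216·x^5 - 324·x^6 - 1296·x^7)·Dx^3 + (1 + 4·x + 24·x^2 + 4·x^3 + 103·x^4 - 300·x^5 - 312·x^6 - 108·x^7 - 216·x^8)·Dx^4  (order 4).
h: a_k = 0, 2, -1/2, 2, 19/4, 22/5, -11/10, …
ICs: h(0) = 0, h′(0) = 2, h′′(0) = -1, h′′′(0) = 12.

f: a_k = 0, -3, 0, 9, 0, -243/5, 0, …
g: a_k = 2, 2, 6, 10, 22, 42, 86, …
f+g: L₀ = lclm(L_f,L_g), ord ≤ 2+1.
h=∫₀ˣh₀: take L = L₀·Dx.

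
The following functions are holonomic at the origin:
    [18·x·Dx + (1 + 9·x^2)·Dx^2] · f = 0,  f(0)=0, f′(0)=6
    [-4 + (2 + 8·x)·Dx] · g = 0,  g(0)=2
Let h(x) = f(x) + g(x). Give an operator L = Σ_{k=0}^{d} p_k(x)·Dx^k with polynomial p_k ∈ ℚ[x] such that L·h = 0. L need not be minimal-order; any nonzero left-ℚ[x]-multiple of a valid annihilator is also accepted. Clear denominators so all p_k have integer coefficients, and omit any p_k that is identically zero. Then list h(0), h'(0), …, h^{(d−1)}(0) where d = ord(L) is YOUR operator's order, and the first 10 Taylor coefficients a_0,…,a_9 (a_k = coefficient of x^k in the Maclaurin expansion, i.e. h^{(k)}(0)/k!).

L = (-36 - 360·x + 972·x^2 + 1944·x^3)·Dx + (-30 - 144·x - 18·x^2 + 3888·x^3 + 6804·x^4)·Dx^2 + (-2 + 10·x + 108·x^2 + 306·x^3 + 1134·x^4 + 1944·x^5)·Dx^3  (order 3).
h: a_k = 2, 10, -4, -10, -20, 766/5, -168, -678/7, -1716, 10094, …
ICs: h(0) = 2, h′(0) = 10, h′′(0) = -8.

f: a_k = 0, 6, 0, -18, 0, 486/5, 0, -4374/7, 0, 4374, …
g: a_k = 2, 4, -4, 8, -20, 56, -168, 528, -1716, 5720, …
Sum ⇒ L₀ = lclm(L_f,L_g) in ℚ(x)⟨Dx⟩.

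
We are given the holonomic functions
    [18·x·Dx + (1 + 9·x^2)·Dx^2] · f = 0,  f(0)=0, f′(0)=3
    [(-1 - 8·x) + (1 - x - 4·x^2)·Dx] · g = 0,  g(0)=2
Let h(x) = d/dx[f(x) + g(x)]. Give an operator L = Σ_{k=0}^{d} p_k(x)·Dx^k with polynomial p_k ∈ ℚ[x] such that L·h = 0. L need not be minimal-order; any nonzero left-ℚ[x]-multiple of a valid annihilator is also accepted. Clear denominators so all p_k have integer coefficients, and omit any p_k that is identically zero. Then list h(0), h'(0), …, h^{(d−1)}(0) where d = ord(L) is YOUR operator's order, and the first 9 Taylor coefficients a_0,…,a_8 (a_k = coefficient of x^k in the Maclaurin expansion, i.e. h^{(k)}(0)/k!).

f: a_k = 0, 3, 0, -9, 0, 243/5, 0, -2187/7, 0, …
g: a_k = 2, 2, 10, 18, 58, 130, 362, 882, 2330, …
Sum ⇒ L₀ = lclm(L_f,L_g) in ℚ(x)⟨Dx⟩.
Derive L from L₀ (diff closure).
L = (90 - 360·x - 6462·x^2 - 14688·x^3 - 63936·x^4 - 31104·x^6) + (-36 - 294·x - 324·x^2 - 3198·x^3 - 13680·x^4 - 46080·x^5 - 3888·x^6 - 31104·x^7)·Dx + (5 + 16·x + 160·x^2 - 96·x^3 + 555·x^4 - 2304·x^5 - 4896·x^6 - 1296·x^7 - 5184·x^8)·Dx^2  (order 2).
h: a_k = 5, 20, 27, 232, 893, 2172, 3987, 18640, 72405, …
ICs: h(0) = 5, h′(0) = 20.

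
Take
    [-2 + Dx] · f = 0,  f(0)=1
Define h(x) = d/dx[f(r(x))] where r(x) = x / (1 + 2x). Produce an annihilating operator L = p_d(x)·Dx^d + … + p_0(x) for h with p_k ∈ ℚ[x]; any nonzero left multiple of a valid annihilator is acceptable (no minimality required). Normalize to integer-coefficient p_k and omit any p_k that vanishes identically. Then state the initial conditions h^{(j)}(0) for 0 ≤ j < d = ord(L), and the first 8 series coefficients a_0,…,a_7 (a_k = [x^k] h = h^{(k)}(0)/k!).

L = (-2 - 8·x) + (-1 - 4·x - 4·x^2)·Dx  (order 1).
h: a_k = 2, -4, 4, 8/3, -76/3, 1208/15, -8728/45, 125456/315, …
ICs: h(0) = 2.

f: a_k = 1, 2, 2, 4/3, 2/3, 4/15, 4/45, 8/315, …
L₀ from L_f via x↦r, Dx↦r'^{-1}Dx.
Differentiate: ansatz ord ≤ ord L₀ ⇒ L.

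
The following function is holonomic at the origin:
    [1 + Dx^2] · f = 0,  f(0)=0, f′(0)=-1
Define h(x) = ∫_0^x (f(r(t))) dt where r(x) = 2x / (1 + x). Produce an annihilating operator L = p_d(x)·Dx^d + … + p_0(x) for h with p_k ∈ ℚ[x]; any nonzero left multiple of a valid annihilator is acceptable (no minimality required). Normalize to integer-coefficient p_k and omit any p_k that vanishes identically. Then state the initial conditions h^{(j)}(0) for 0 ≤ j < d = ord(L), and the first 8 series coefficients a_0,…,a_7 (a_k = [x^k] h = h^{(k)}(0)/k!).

L = 4·Dx + (2 + 6·x + 6·x^2 + 2·x^3)·Dx^2 + (1 + 4·x + 6·x^2 + 4·x^3 + x^4)·Dx^3  (order 3).
h: a_k = 0, 0, -1, 2/3, -1/6, -2/5, 43/45, -10/7, …
ICs: h(0) = 0, h′(0) = 0, h′′(0) = -2.

f: a_k = 0, -1, 0, 1/6, 0, -1/120, 0, 1/5040, …
h₀=f(r): pull back L_f along r ⇒ L₀.
∫: right-multiply L₀ by Dx.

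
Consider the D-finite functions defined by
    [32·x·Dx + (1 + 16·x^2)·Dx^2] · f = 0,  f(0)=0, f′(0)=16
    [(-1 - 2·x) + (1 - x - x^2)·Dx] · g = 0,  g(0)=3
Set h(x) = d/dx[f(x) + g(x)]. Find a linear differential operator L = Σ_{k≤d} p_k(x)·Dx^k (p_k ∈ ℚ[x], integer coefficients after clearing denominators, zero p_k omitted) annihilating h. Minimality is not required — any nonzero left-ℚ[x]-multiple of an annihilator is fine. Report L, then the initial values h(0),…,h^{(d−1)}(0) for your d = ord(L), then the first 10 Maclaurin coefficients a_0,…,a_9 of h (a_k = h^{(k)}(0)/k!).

f: a_k = 0, 16, 0, -256/3, 0, 4096/5, 0, -65536/7, 0, 1048576/9, …
g: a_k = 3, 3, 6, 9, 15, 24, 39, 63, 102, 165, …
Sum ⇒ L₀ = lclm(L_f,L_g) in ℚ(x)⟨Dx⟩.
h=h₀': d/dx-closure on L₀ ⇒ L.
L = (64 - 256·x - 3904·x^2 - 6912·x^3 - 9696·x^4 - 1536·x^6) + (-25 - 24·x + 542·x^2 - 780·x^3 - 6800·x^4 - 6560·x^5 - 768·x^6 - 1536·x^7)·Dx + (2 + 17·x + 62·x^2 + 202·x^3 + 445·x^4 - 1136·x^5 - 576·x^6 - 256·x^7 - 256·x^8)·Dx^2  (order 2).
h: a_k = 19, 12, -229, 60, 4216, 234, -65095, 816, 1050061, 2670, …
ICs: h(0) = 19, h′(0) = 12.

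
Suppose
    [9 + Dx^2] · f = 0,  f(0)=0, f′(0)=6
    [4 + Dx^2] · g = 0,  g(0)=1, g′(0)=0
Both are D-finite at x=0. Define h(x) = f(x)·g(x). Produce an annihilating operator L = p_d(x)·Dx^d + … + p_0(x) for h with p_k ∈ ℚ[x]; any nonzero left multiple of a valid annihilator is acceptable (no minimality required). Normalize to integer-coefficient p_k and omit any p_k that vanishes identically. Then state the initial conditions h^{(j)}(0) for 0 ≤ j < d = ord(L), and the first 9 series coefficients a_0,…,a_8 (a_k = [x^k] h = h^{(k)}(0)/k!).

f: a_k = 0, 6, 0, -9, 0, 81/20, 0, -243/280, 0, …
g: a_k = 1, 0, -2, 0, 2/3, 0, -4/45, 0, 2/315, …
h₀=f·g: eliminate ⇒ L₀, order ≤ 2·2.
L = 25 + 26·Dx^2 + Dx^4  (order 4).
h: a_k = 0, 6, 0, -21, 0, 521/20, 0, -13021/840, 0, …
ICs: h(0) = 0, h′(0) = 6, h′′(0) = 0, h′′′(0) = -126.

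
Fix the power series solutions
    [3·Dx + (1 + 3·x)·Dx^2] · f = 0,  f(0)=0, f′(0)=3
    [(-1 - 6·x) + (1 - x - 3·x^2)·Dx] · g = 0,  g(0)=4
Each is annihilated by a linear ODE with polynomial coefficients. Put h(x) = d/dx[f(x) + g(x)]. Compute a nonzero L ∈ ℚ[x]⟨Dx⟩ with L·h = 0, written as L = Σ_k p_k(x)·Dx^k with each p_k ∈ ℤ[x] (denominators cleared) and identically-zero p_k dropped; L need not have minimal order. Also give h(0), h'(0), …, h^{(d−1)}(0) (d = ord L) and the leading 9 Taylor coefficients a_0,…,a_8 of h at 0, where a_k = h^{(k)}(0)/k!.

f: a_k = 0, 3, -9/2, 9, -81/4, 243/5, -243/2, 2187/7, -6561/8, …
g: a_k = 4, 4, 16, 28, 76, 160, 388, 868, 2032, …
f+g: L₀ = lclm(L_f,L_g), ord ≤ 2+1.
h₀' ⇒ L via d/dx closure of L₀.
L = (-270 - 1422·x - 3780·x^2 - 2916·x^3 - 2916·x^4) + (-24 - 468·x - 2736·x^2 - 5616·x^3 - 5994·x^4 - 4860·x^5)·Dx + (11 + 79·x + 129·x^2 - 171·x^3 - 783·x^4 - 1377·x^5 - 972·x^6)·Dx^2  (order 2).
h: a_k = 7, 23, 111, 223, 1043, 1599, 8263, 9695, 61407, …
ICs: h(0) = 7, h′(0) = 23.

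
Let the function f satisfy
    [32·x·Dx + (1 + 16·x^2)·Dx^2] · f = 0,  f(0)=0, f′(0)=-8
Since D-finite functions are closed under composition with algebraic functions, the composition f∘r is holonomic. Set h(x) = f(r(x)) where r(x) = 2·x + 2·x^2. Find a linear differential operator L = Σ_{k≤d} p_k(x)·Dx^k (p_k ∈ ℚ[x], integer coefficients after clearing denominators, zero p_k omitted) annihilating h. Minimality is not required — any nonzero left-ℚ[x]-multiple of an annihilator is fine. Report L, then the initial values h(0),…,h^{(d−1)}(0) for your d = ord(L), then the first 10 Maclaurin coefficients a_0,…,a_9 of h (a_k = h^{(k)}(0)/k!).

f: a_k = 0, -8, 0, 128/3, 0, -2048/5, 0, 32768/7, 0, -524288/9, …
Substitute x→r, Dx→(1/r')Dx; clear ⇒ L₀.
L = (-2 + 128·x + 512·x^2 + 768·x^3 + 384·x^4)·Dx + (1 + 2·x + 64·x^2 + 256·x^3 + 320·x^4 + 128·x^5)·Dx^2  (order 2).
h: a_k = 0, -16, -16, 1024/3, 1024, -60416/5, -195584/3, 3276800/7, 4063232, -155779072/9, …
ICs: h(0) = 0, h′(0) = -16.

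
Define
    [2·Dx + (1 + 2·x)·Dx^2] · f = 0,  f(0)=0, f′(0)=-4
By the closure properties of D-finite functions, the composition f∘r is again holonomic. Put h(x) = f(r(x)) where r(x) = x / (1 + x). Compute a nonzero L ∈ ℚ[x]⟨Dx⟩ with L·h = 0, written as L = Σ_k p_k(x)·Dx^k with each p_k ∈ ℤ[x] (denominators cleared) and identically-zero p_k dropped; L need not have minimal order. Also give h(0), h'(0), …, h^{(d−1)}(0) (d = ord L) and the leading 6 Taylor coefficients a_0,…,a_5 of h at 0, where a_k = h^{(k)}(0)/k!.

L = (4 + 6·x)·Dx + (1 + 4·x + 3·x^2)·Dx^2  (order 2).
h: a_k = 0, -4, 8, -52/3, 40, -484/5, …
ICs: h(0) = 0, h′(0) = -4.

f: a_k = 0, -4, 4, -16/3, 8, -64/5, …
L₀ from L_f via x↦r, Dx↦r'^{-1}Dx.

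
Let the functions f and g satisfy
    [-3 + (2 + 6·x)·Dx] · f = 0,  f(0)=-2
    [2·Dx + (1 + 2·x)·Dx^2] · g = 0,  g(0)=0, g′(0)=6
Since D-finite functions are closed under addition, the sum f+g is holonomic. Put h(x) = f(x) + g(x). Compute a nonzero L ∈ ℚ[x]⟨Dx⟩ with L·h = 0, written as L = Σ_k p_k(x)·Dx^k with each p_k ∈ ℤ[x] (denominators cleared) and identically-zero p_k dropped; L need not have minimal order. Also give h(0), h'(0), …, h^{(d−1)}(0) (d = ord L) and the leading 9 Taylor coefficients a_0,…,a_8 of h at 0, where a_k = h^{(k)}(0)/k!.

f: a_k = -2, -3, 9/4, -27/8, 405/64, -1701/128, 15309/512, -72171/1024, 2814669/16384, …
g: a_k = 0, 6, -6, 8, -12, 96/5, -32, 384/7, -96, …
f+g: L₀ = lclm(L_f,L_g), ord ≤ 1+2.
L = (-6 + 36·x)·Dx + (5 + 84·x + 180·x^2)·Dx^2 + (2 + 22·x + 72·x^2 + 72·x^3)·Dx^3  (order 3).
h: a_k = -2, 3, -15/4, 37/8, -363/64, 3783/640, -1075/512, -111981/7168, 1241805/16384, …
ICs: h(0) = -2, h′(0) = 3, h′′(0) = -15/2.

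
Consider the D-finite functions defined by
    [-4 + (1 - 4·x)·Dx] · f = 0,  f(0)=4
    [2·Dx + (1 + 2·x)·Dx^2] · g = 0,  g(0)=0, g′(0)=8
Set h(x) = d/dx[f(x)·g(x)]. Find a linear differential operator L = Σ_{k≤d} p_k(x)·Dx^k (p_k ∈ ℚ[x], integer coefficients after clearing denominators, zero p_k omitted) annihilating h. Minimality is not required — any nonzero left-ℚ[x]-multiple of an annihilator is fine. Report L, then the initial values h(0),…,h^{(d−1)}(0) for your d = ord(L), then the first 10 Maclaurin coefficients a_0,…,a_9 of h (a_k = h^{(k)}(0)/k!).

L = 32 + (8 + 40·x)·Dx + (-1 + 2·x + 8·x^2)·Dx^2  (order 2).
h: a_k = 32, 192, 1280, 19712/3, 100096/3, 795648/5, 3723264/5, 119001088/35, 535791616/35, 4285300736/63, …
ICs: h(0) = 32, h′(0) = 192.

f: a_k = 4, 16, 64, 256, 1024, 4096, 16384, 65536, 262144, 1048576, …
g: a_k = 0, 8, -8, 32/3, -16, 128/5, -128/3, 512/7, -128, 2048/9, …
Product ⇒ symmetric product L₀, ord ≤ 2.
Derive L from L₀ (diff closure).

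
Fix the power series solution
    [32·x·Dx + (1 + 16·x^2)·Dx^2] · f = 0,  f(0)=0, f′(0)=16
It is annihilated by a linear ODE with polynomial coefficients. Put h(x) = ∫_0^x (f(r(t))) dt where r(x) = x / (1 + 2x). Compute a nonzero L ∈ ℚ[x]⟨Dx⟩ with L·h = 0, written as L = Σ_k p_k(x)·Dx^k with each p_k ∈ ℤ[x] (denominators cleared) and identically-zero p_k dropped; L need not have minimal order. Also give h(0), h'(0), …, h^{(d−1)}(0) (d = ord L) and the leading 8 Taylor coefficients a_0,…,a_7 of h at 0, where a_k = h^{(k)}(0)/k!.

L = (4 + 40·x)·Dx^2 + (1 + 4·x + 20·x^2)·Dx^3  (order 3).
h: a_k = 0, 0, 8, -32/3, -16/3, 384/5, -2432/15, -5632/21, …
ICs: h(0) = 0, h′(0) = 0, h′′(0) = 16.

f: a_k = 0, 16, 0, -256/3, 0, 4096/5, 0, -65536/7, …
L₀ from L_f via x↦r, Dx↦r'^{-1}Dx.
h=∫h₀ ⇒ L = L₀·Dx.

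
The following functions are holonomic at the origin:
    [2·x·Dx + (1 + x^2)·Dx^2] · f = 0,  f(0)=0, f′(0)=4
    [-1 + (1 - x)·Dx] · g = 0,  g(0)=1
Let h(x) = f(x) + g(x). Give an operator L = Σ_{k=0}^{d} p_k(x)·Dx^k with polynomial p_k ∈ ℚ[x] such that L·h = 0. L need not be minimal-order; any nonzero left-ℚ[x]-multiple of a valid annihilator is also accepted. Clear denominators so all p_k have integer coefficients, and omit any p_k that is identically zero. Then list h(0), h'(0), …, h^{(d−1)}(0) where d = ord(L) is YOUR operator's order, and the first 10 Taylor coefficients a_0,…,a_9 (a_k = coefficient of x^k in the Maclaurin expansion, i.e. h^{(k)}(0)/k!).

L = (2 - 8·x - 6·x^2)·Dx + (-4 + 2·x - 4·x^2 - 6·x^3)·Dx^2 + (1 - x^4)·Dx^3  (order 3).
h: a_k = 1, 5, 1, -1/3, 1, 9/5, 1, 3/7, 1, 13/9, …
ICs: h(0) = 1, h′(0) = 5, h′′(0) = 2.

f: a_k = 0, 4, 0, -4/3, 0, 4/5, 0, -4/7, 0, 4/9, …
g: a_k = 1, 1, 1, 1, 1, 1, 1, 1, 1, 1, …
h₀=f+g: left-lcm gives L₀, ord ≤ 3.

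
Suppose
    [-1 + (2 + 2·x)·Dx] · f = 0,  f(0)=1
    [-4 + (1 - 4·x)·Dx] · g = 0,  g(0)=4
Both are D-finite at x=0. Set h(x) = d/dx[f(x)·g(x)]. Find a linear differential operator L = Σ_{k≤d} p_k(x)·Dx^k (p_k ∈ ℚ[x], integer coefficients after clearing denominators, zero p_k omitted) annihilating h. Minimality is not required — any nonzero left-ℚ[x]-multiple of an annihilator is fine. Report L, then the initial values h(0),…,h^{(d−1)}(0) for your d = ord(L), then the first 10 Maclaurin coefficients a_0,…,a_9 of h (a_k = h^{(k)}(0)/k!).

L = (143 + 216·x + 48·x^2) + (-18 + 46·x + 96·x^2 + 32·x^3)·Dx  (order 1).
h: a_k = 18, 143, 3435/4, 36635/8, 1465435/64, 14068113/128, 262605007/512, 2400959635/1024, 172869100155/16384, 1536614211445/32768, …
ICs: h(0) = 18.

f: a_k = 1, 1/2, -1/8, 1/16, -5/128, 7/256, -21/1024, 33/2048, -429/32768, 715/65536, …
g: a_k = 4, 16, 64, 256, 1024, 4096, 16384, 65536, 262144, 1048576, …
Product ⇒ symmetric product L₀, ord ≤ 1.
Differentiate: ansatz ord ≤ ord L₀ ⇒ L.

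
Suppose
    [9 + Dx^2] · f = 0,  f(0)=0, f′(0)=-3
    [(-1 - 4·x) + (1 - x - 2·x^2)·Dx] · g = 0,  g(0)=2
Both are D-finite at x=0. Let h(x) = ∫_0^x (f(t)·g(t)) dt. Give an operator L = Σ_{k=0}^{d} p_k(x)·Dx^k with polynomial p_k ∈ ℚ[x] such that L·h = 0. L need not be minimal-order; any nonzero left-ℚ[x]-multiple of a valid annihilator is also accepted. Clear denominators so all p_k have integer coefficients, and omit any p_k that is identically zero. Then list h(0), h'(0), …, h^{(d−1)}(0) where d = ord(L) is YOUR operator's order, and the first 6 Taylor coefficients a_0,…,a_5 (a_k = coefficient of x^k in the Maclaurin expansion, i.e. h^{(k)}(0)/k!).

f: a_k = 0, -3, 0, 9/2, 0, -81/40, …
g: a_k = 2, 2, 6, 10, 22, 42, …
h₀=f·g: eliminate ⇒ L₀, order ≤ 2·1.
Integrate: L := L₀·Dx.
L = (-5 + 9·x + 18·x^2)·Dx + (2 + 8·x)·Dx^2 + (-1 + x + 2·x^2)·Dx^3  (order 3).
h: a_k = 0, 0, -3, -2, -9/4, -21/5, …
ICs: h(0) = 0, h′(0) = 0, h′′(0) = -6.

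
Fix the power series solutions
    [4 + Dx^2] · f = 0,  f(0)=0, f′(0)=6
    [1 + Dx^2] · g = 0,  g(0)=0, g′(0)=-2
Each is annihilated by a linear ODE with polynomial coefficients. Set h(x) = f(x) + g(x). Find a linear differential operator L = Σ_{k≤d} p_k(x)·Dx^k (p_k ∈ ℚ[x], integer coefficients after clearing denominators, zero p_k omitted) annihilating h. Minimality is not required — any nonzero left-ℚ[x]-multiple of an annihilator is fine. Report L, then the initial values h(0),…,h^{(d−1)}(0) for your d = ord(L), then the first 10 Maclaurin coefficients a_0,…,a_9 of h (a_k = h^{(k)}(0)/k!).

f: a_k = 0, 6, 0, -4, 0, 4/5, 0, -8/105, 0, 4/945, …
g: a_k = 0, -2, 0, 1/3, 0, -1/60, 0, 1/2520, 0, -1/181440, …
L₀ := lclm(L_f,L_g); ord L₀ ≤ 2+2.
L = 4 + 5·Dx^2 + Dx^4  (order 4).
h: a_k = 0, 4, 0, -11/3, 0, 47/60, 0, -191/2520, 0, 767/181440, …
ICs: h(0) = 0, h′(0) = 4, h′′(0) = 0, h′′′(0) = -22.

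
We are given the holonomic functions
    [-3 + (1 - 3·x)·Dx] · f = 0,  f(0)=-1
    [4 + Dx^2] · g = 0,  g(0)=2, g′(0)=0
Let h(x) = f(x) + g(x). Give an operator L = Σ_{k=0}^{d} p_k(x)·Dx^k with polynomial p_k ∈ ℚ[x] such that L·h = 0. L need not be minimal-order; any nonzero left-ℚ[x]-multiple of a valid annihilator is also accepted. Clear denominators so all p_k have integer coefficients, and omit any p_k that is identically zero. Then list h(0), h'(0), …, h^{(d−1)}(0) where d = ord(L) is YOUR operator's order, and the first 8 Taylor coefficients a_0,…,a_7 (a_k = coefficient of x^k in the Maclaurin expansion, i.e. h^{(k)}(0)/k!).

f: a_k = -1, -3, -9, -27, -81, -243, -729, -2187, …
g: a_k = 2, 0, -4, 0, 4/3, 0, -8/45, 0, …
h₀=f+g: left-lcm gives L₀, ord ≤ 3.
L = (348 - 144·x + 216·x^2) + (-44 + 180·x - 216·x^2 + 216·x^3)·Dx + (87 - 36·x + 54·x^2)·Dx^2 + (-11 + 45·x - 54·x^2 + 54·x^3)·Dx^3  (order 3).
h: a_k = 1, -3, -13, -27, -239/3, -243, -32813/45, -2187, …
ICs: h(0) = 1, h′(0) = -3, h′′(0) = -26.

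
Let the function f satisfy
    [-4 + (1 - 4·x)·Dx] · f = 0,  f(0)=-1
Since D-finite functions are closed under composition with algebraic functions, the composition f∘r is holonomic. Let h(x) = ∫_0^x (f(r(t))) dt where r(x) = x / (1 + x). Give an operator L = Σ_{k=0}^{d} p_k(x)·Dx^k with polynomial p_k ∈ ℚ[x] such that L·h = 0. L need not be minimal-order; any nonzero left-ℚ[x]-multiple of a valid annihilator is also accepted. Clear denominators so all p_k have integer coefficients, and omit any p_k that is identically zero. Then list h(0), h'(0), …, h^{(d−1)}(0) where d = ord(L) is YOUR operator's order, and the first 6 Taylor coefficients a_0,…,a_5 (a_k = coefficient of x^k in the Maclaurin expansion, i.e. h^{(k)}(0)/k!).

L = 4·Dx + (-1 + 2·x + 3·x^2)·Dx^2  (order 2).
h: a_k = 0, -1, -2, -4, -9, -108/5, …
ICs: h(0) = 0, h′(0) = -1.

f: a_k = -1, -4, -16, -64, -256, -1024, …
L₀ from L_f via x↦r, Dx↦r'^{-1}Dx.
Integrate: L := L₀·Dx.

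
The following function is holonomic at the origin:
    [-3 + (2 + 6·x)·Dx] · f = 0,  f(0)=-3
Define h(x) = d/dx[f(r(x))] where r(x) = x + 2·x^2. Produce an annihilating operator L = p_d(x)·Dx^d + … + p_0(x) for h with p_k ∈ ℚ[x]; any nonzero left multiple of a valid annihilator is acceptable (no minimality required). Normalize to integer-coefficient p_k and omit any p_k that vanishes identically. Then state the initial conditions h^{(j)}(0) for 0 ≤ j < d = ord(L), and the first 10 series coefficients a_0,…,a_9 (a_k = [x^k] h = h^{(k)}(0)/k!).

L = 5 + (-2 - 14·x - 36·x^2 - 48·x^3)·Dx  (order 1).
h: a_k = -9/2, -45/4, 405/16, -945/32, -6075/256, 100845/512, -876015/2048, 846855/4096, 106058565/65536, -743270175/131072, …
ICs: h(0) = -9/2.

f: a_k = -3, -9/2, 27/8, -81/16, 1215/128, -5103/256, 45927/1024, -216513/2048, 8444007/32768, -42220035/65536, …
h₀=f(r): pull back L_f along r ⇒ L₀.
Derive L from L₀ (diff closure).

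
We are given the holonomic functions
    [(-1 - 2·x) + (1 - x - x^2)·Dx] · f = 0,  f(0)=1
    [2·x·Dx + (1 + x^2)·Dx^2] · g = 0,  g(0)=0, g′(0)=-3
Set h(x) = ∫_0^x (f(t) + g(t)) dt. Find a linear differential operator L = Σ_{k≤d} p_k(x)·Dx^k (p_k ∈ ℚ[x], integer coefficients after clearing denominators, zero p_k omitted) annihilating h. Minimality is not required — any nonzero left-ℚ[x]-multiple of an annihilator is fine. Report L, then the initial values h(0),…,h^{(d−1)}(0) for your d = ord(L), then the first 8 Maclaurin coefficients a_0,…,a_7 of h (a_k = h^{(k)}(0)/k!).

f: a_k = 1, 1, 2, 3, 5, 8, 13, 21, …
g: a_k = 0, -3, 0, 1, 0, -3/5, 0, 3/7, …
Sum ⇒ L₀ = lclm(L_f,L_g) in ℚ(x)⟨Dx⟩.
∫: right-multiply L₀ by Dx.
L = (-4 + 16·x + 64·x^2 + 72·x^3 + 66·x^4 + 6·x^6)·Dx^2 + (10 + 24·x + 28·x^2 + 60·x^3 + 65·x^4 + 50·x^5 + 3·x^6 + 6·x^7)·Dx^3 + (-2 - 2·x - 2·x^2 + 8·x^3 + 5·x^4 + 11·x^5 + 6·x^6 + x^7 + x^8)·Dx^4  (order 4).
h: a_k = 0, 1, -1, 2/3, 1, 1, 37/30, 13/7, …
ICs: h(0) = 0, h′(0) = 1, h′′(0) = -2, h′′′(0) = 4.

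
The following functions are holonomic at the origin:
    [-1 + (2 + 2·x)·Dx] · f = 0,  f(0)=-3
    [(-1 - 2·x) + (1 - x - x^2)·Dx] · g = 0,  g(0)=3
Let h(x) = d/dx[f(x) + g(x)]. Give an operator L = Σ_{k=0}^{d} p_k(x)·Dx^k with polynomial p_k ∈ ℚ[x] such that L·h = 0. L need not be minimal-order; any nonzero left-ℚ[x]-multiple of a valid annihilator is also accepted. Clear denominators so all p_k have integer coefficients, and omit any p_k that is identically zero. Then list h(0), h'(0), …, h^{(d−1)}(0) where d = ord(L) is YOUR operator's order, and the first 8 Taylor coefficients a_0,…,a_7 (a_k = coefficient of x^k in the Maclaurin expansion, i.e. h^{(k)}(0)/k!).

f: a_k = -3, -3/2, 3/8, -3/16, 15/128, -21/256, 63/1024, -99/2048, …
g: a_k = 3, 3, 6, 9, 15, 24, 39, 63, …
Sum ⇒ L₀ = lclm(L_f,L_g) in ℚ(x)⟨Dx⟩.
h=h₀': d/dx-closure on L₀ ⇒ L.
L = (-48 - 138·x - 156·x^2 - 84·x^3 - 30·x^4) + (-69 - 336·x - 615·x^2 - 576·x^3 - 321·x^4 - 90·x^5)·Dx + (18 + 42·x + 6·x^2 - 82·x^3 - 126·x^4 - 82·x^5 - 20·x^6)·Dx^2  (order 2).
h: a_k = 3/2, 51/4, 423/16, 1935/32, 30615/256, 119997/512, 902475/2048, 3343623/4096, …
ICs: h(0) = 3/2, h′(0) = 51/4.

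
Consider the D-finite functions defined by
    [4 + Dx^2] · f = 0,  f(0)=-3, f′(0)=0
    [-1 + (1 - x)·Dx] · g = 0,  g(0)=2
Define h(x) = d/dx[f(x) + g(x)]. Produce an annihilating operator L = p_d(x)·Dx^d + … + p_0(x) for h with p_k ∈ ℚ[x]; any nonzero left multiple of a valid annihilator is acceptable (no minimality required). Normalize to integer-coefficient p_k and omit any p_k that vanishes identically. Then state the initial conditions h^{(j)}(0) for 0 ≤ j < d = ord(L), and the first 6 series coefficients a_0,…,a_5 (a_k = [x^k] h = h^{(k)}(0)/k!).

L = (64 - 32·x + 16·x^2) + (-20 + 36·x - 24·x^2 + 8·x^3)·Dx + (16 - 8·x + 4·x^2)·Dx^2 + (-5 + 9·x - 6·x^2 + 2·x^3)·Dx^3  (order 3).
h: a_k = 2, 16, 6, 0, 10, 68/5, …
ICs: h(0) = 2, h′(0) = 16, h′′(0) = 12.

f: a_k = -3, 0, 6, 0, -2, 0, …
g: a_k = 2, 2, 2, 2, 2, 2, …
Weyl lclm of L_f,L_g ⇒ L₀ (ord ≤ 3).
Derive L from L₀ (diff closure).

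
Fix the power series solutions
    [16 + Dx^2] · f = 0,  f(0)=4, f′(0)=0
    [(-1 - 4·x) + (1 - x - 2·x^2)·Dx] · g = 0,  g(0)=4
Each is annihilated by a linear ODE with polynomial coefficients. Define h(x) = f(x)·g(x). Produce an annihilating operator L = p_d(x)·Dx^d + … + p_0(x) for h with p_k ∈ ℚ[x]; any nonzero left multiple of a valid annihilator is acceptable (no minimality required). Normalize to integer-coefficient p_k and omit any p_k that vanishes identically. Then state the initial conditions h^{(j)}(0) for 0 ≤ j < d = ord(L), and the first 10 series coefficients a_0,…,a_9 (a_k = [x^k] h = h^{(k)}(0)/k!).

L = (-12 + 16·x + 32·x^2) + (2 + 8·x)·Dx + (-1 + x + 2·x^2)·Dx^2  (order 2).
h: a_k = 16, 16, -80, -48, -112/3, -400/3, -13456/45, -25456/45, -358384/315, -238256/105, …
ICs: h(0) = 16, h′(0) = 16.

f: a_k = 4, 0, -32, 0, 128/3, 0, -1024/45, 0, 2048/315, 0, …
g: a_k = 4, 4, 12, 20, 44, 84, 172, 340, 684, 1364, …
L₀ := L_f ⊗_s L_g (sym. prod.), ord ≤ 2.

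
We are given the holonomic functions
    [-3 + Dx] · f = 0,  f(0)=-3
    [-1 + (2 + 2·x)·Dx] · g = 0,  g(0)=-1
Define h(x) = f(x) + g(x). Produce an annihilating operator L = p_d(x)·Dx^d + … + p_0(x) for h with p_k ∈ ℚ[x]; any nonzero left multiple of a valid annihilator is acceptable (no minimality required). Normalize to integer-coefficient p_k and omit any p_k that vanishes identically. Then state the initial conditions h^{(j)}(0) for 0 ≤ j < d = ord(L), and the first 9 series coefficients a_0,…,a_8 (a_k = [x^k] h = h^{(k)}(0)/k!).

L = (21 + 18·x) + (-37 - 72·x - 36·x^2)·Dx + (10 + 22·x + 12·x^2)·Dx^2  (order 2).
h: a_k = -4, -19/2, -107/8, -217/16, -1291/128, -7811/1280, -15447/5120, -94467/71680, -544857/1146880, …
ICs: h(0) = -4, h′(0) = -19/2.

f: a_k = -3, -9, -27/2, -27/2, -81/8, -243/40, -243/80, -729/560, -2187/4480, …
g: a_k = -1, -1/2, 1/8, -1/16, 5/128, -7/256, 21/1024, -33/2048, 429/32768, …
Weyl lclm of L_f,L_g ⇒ L₀ (ord ≤ 2).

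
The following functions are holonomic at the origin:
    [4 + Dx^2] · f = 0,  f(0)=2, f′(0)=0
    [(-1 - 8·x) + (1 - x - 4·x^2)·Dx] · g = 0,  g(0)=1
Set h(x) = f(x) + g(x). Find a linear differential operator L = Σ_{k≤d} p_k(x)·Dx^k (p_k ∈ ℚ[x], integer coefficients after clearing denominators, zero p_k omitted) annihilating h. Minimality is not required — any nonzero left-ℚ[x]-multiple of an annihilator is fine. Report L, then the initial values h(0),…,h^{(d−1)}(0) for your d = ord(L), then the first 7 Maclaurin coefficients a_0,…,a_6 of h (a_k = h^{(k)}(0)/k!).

f: a_k = 2, 0, -4, 0, 4/3, 0, -8/45, …
g: a_k = 1, 1, 5, 9, 29, 65, 181, …
L₀ := lclm(L_f,L_g); ord L₀ ≤ 2+1.
L = (-116 - 1008·x - 968·x^2 - 2688·x^3 - 640·x^4 - 1024·x^5) + (28 + 4·x - 8·x^2 - 200·x^3 - 480·x^4 - 384·x^5 - 512·x^6)·Dx + (-29 - 252·x - 242·x^2 - 672·x^3 - 160·x^4 - 256·x^5)·Dx^2 + (7 + x - 2·x^2 - 50·x^3 - 120·x^4 - 96·x^5 - 128·x^6)·Dx^3  (order 3).
h: a_k = 3, 1, 1, 9, 91/3, 65, 8137/45, …
ICs: h(0) = 3, h′(0) = 1, h′′(0) = 2.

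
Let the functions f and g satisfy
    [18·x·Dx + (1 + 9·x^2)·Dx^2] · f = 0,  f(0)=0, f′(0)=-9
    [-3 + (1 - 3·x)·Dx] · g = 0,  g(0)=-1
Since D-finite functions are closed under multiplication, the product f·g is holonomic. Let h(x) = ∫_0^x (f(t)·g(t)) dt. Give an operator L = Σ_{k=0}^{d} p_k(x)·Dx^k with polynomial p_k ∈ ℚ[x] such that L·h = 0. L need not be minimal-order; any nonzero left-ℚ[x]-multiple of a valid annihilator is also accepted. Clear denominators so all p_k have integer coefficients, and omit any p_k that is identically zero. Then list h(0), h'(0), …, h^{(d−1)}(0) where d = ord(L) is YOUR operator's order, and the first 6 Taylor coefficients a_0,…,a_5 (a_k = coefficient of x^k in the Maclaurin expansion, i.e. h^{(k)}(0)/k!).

L = 54·x·Dx + (6 - 18·x + 108·x^2)·Dx^2 + (-1 + 3·x - 9·x^2 + 27·x^3)·Dx^3  (order 3).
h: a_k = 0, 0, 9/2, 9, 27/2, 162/5, …
ICs: h(0) = 0, h′(0) = 0, h′′(0) = 9.

f: a_k = 0, -9, 0, 27, 0, -729/5, …
g: a_k = -1, -3, -9, -27, -81, -243, …
h₀=f·g: eliminate ⇒ L₀, order ≤ 2·1.
Integrate: L := L₀·Dx.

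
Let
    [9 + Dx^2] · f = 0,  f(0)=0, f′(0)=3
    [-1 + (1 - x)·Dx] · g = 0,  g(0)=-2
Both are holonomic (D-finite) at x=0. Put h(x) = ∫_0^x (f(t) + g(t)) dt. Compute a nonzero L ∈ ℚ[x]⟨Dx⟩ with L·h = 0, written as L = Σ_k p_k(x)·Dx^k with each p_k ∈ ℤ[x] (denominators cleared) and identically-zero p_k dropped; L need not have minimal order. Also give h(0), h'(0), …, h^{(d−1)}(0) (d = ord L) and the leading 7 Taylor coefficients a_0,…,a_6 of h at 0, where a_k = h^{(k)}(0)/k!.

L = (-135 + 162·x - 81·x^2)·Dx + (99 - 261·x + 243·x^2 - 81·x^3)·Dx^2 + (-15 + 18·x - 9·x^2)·Dx^3 + (11 - 29·x + 27·x^2 - 9·x^3)·Dx^4  (order 4).
h: a_k = 0, -2, 1/2, -2/3, -13/8, -2/5, 1/240, …
ICs: h(0) = 0, h′(0) = -2, h′′(0) = 1, h′′′(0) = -4.

f: a_k = 0, 3, 0, -9/2, 0, 81/40, 0, …
g: a_k = -2, -2, -2, -2, -2, -2, -2, …
f+g: L₀ = lclm(L_f,L_g), ord ≤ 2+1.
Integrate: L := L₀·Dx.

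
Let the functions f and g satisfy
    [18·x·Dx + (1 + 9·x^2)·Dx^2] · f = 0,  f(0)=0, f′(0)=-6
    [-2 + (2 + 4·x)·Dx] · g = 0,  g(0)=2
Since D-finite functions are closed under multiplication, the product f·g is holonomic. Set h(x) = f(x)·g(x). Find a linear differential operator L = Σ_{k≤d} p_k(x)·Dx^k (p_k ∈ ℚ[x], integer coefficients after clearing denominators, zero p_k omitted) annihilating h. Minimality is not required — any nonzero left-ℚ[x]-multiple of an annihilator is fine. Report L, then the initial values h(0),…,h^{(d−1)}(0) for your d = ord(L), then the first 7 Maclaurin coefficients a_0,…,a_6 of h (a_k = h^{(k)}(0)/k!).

L = (3 - 18·x - 9·x^2) + (-2 + 14·x + 54·x^2 + 36·x^3)·Dx + (1 + 4·x + 13·x^2 + 36·x^3 + 36·x^4)·Dx^2  (order 2).
h: a_k = 0, -12, -12, 42, 30, -2049/10, -1869/10, …
ICs: h(0) = 0, h′(0) = -12.

f: a_k = 0, -6, 0, 18, 0, -486/5, 0, …
g: a_k = 2, 2, -1, 1, -5/4, 7/4, -21/8, …
f·g: L₀ = L_f ⊗_s L_g, ord ≤ 2·1.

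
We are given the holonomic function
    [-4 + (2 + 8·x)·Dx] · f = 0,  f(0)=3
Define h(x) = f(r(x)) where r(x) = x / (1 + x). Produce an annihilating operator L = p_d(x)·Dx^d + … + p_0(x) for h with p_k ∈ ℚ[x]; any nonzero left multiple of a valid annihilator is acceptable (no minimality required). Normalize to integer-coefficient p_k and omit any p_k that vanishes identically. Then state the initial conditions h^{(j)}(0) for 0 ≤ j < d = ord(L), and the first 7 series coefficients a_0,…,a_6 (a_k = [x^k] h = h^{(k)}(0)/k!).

L = -2 + (1 + 6·x + 5·x^2)·Dx  (order 1).
h: a_k = 3, 6, -12, 30, -90, 306, -1128, …
ICs: h(0) = 3.

f: a_k = 3, 6, -6, 12, -30, 84, -252, …
h₀=f(r): pull back L_f along r ⇒ L₀.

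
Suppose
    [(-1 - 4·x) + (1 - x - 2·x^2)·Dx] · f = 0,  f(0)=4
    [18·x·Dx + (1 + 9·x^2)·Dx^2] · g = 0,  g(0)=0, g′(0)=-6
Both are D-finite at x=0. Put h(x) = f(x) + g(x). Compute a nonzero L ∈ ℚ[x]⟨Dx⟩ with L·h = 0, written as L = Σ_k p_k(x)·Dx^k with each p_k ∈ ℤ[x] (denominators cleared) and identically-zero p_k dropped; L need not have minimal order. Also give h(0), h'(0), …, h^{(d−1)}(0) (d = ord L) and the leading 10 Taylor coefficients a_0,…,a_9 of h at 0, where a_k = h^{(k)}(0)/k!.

f: a_k = 4, 4, 12, 20, 44, 84, 172, 340, 684, 1364, …
g: a_k = 0, -6, 0, 18, 0, -486/5, 0, 4374/7, 0, -4374, …
Weyl lclm of L_f,L_g ⇒ L₀ (ord ≤ 3).
L = (-18 + 72·x + 918·x^2 + 1872·x^3 + 4608·x^4 + 1296·x^6)·Dx + (8 + 30·x + 278·x^3 + 1788·x^4 + 3216·x^5 + 324·x^6 + 1296·x^7)·Dx^2 + (-1 - 4·x - 24·x^2 - 4·x^3 - 103·x^4 + 300·x^5 + 312·x^6 + 108·x^7 + 216·x^8)·Dx^3  (order 3).
h: a_k = 4, -2, 12, 38, 44, -66/5, 172, 6754/7, 684, -3010, …
ICs: h(0) = 4, h′(0) = -2, h′′(0) = 24.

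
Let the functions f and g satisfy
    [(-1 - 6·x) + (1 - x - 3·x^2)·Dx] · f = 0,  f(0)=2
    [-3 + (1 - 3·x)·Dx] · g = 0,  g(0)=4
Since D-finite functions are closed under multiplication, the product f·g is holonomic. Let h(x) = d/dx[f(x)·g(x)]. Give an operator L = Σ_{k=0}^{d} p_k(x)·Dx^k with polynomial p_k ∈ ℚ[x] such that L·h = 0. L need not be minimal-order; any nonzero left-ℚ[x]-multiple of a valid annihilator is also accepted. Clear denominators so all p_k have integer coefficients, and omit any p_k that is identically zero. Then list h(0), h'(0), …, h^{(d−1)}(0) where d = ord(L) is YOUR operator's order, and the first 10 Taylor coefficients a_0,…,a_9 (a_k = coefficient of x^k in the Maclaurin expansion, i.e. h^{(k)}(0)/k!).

f: a_k = 2, 2, 8, 14, 38, 80, 194, 434, 1016, 2318, …
g: a_k = 4, 12, 36, 108, 324, 972, 2916, 8748, 26244, 78732, …
f·g: L₀ = L_f ⊗_s L_g, ord ≤ 1·1.
h₀' ⇒ L via d/dx closure of L₀.
L = (32 - 54·x - 216·x^2 + 972·x^4) + (-4 + 16·x + 27·x^2 - 144·x^3 + 243·x^5)·Dx  (order 1).
h: a_k = 32, 256, 1320, 5888, 23680, 89904, 326816, 1153024, 3974904, 13464320, …
ICs: h(0) = 32.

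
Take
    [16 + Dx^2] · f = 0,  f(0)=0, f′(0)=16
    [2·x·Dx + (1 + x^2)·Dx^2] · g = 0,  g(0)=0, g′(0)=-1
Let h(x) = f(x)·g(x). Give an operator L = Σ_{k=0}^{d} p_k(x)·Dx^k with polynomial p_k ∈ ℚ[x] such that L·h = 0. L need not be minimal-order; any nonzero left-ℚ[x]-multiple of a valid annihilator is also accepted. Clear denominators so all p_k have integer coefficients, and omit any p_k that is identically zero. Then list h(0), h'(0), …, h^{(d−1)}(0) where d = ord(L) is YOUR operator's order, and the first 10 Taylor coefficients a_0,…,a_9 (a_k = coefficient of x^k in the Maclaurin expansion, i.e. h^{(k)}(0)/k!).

f: a_k = 0, 16, 0, -128/3, 0, 512/15, 0, -4096/315, 0, 8192/2835, …
g: a_k = 0, -1, 0, 1/3, 0, -1/5, 0, 1/7, 0, -1/9, …
Product ⇒ symmetric product L₀, ord ≤ 4.
L = (5440 + 19136·x^2 + 25856·x^4 + 16384·x^6 + 4096·x^8) + (1152·x + 3200·x^3 + 3072·x^5 + 1024·x^7)·Dx + (612 + 2252·x^2 + 3168·x^4 + 2048·x^6 + 512·x^8)·Dx^2 + (72·x + 200·x^3 + 192·x^5 + 64·x^7)·Dx^3 + (17 + 66·x^2 + 97·x^4 + 64·x^6 + 16·x^8)·Dx^4  (order 4).
h: a_k = 0, 0, -16, 0, 48, 0, -464/9, 0, 176/5, 0, …
ICs: h(0) = 0, h′(0) = 0, h′′(0) = -32, h′′′(0) = 0.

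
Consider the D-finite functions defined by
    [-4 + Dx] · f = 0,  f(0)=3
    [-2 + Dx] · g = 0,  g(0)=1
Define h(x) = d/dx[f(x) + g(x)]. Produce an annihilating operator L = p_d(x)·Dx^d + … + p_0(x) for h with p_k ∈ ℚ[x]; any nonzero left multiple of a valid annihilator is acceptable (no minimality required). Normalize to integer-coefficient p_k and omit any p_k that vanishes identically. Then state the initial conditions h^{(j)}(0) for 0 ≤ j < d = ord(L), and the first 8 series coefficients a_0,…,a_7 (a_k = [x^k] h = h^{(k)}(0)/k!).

L = 8 - 6·Dx + Dx^2  (order 2).
h: a_k = 14, 52, 100, 392/3, 388/3, 1544/15, 616/9, 12304/315, …
ICs: h(0) = 14, h′(0) = 52.

f: a_k = 3, 12, 24, 32, 32, 128/5, 256/15, 1024/105, …
g: a_k = 1, 2, 2, 4/3, 2/3, 4/15, 4/45, 8/315, …
Sum ⇒ L₀ = lclm(L_f,L_g) in ℚ(x)⟨Dx⟩.
Differentiate: ansatz ord ≤ ord L₀ ⇒ L.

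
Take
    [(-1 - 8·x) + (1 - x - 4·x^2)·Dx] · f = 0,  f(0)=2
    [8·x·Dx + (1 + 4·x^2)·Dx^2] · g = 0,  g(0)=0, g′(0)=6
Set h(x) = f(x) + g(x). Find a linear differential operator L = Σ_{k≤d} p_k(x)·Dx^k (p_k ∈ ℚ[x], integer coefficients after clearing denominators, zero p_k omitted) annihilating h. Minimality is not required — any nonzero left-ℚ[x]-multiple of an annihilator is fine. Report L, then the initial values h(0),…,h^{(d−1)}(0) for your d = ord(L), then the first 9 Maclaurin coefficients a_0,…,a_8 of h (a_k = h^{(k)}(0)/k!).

f: a_k = 2, 2, 10, 18, 58, 130, 362, 882, 2330, …
g: a_k = 0, 6, 0, -8, 0, 96/5, 0, -384/7, 0, …
f+g: L₀ = lclm(L_f,L_g), ord ≤ 1+2.
L = (-40 + 160·x + 2272·x^2 + 4608·x^3 + 16896·x^4 + 6144·x^6)·Dx + (31 + 264·x + 364·x^2 + 2208·x^3 + 4160·x^4 + 12800·x^5 + 768·x^6 + 6144·x^7)·Dx^2 + (-5 - 11·x - 80·x^2 + 116·x^3 + 80·x^4 + 704·x^5 + 1536·x^6 + 256·x^7 + 1024·x^8)·Dx^3  (order 3).
h: a_k = 2, 8, 10, 10, 58, 746/5, 362, 5790/7, 2330, …
ICs: h(0) = 2, h′(0) = 8, h′′(0) = 20.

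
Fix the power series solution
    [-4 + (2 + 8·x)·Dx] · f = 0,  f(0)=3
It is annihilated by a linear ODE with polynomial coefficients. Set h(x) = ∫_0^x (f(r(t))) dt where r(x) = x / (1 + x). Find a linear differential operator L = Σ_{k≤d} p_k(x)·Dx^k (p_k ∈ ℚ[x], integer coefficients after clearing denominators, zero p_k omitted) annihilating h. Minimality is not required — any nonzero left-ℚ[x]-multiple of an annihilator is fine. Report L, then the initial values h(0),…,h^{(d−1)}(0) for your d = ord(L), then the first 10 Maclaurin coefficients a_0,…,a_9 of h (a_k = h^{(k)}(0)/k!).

L = -2·Dx + (1 + 6·x + 5·x^2)·Dx^2  (order 2).
h: a_k = 0, 3, 3, -4, 15/2, -18, 51, -1128/7, 2193/4, -5900/3, …
ICs: h(0) = 0, h′(0) = 3.

f: a_k = 3, 6, -6, 12, -30, 84, -252, 792, -2574, 8580, …
f∘r: x↦r, Dx↦Dx/r' in L_f ⇒ L₀.
∫: right-multiply L₀ by Dx.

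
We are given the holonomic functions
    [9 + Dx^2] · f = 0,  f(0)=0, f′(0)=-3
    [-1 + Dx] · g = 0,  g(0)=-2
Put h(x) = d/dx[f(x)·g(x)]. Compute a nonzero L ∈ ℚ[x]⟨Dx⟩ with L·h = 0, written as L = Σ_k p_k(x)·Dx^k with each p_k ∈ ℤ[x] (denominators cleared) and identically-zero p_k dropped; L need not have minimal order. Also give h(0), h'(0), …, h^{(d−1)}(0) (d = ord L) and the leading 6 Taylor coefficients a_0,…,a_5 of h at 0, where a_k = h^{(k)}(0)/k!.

L = 10 - 2·Dx + Dx^2  (order 2).
h: a_k = 6, 12, -18, -32, -1, 78/5, …
ICs: h(0) = 6, h′(0) = 12.

f: a_k = 0, -3, 0, 9/2, 0, -81/40, …
g: a_k = -2, -2, -1, -1/3, -1/12, -1/60, …
Sym-product of L_f,L_g gives L₀ (≤ ord 2).
h=h₀': d/dx-closure on L₀ ⇒ L.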